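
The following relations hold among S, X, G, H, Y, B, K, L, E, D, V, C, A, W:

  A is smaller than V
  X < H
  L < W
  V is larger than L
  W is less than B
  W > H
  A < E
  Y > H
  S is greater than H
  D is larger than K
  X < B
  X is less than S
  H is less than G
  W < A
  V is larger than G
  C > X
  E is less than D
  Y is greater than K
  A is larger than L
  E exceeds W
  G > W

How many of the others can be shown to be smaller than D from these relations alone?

7

Directly below D: K, E.
One step further: W, A (4 so far).
One step further: L, H (6 so far).
One step further: X (7 so far).
No other element is forced below D by the given relations, so the count is 7.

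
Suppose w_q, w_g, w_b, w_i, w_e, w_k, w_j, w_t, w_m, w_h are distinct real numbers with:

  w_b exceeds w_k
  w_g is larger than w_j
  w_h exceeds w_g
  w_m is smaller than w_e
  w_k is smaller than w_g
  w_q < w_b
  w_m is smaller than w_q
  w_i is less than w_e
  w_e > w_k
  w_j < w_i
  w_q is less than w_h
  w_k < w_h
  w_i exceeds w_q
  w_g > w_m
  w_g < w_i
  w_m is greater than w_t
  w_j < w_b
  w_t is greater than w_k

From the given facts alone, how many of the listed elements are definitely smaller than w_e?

7

The elements the relations force below w_e are w_k, w_t, w_j, w_m, w_q, w_g, w_i — no chain reaches any other.
That is 7.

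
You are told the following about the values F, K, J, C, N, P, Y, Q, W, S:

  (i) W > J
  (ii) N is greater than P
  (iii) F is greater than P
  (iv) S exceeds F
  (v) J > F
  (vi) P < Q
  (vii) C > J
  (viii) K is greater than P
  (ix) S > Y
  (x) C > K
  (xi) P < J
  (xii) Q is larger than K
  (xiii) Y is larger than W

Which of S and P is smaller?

P < F and F < J give P < J.
Then J < W extends the chain to W.
With W < Y: P < F < J < W < Y.
With Y < S: P < F < J < W < Y < S.
So P < S; P is the smaller of the two.

P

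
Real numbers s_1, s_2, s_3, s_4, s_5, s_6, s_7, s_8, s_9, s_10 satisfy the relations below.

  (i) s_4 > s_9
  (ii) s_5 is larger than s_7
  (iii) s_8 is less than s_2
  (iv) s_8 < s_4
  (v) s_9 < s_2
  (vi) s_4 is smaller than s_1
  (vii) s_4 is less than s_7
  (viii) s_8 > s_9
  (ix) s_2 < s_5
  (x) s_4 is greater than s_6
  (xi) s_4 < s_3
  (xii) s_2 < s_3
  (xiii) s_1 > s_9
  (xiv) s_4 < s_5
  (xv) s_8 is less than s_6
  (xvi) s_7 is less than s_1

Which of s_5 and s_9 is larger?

s_9 < s_8 < s_6 < s_4 < s_7 < s_5, by transitivity through s_8, s_6, s_4, s_7.
So s_9 < s_5; s_5 is the larger of the two.

s_5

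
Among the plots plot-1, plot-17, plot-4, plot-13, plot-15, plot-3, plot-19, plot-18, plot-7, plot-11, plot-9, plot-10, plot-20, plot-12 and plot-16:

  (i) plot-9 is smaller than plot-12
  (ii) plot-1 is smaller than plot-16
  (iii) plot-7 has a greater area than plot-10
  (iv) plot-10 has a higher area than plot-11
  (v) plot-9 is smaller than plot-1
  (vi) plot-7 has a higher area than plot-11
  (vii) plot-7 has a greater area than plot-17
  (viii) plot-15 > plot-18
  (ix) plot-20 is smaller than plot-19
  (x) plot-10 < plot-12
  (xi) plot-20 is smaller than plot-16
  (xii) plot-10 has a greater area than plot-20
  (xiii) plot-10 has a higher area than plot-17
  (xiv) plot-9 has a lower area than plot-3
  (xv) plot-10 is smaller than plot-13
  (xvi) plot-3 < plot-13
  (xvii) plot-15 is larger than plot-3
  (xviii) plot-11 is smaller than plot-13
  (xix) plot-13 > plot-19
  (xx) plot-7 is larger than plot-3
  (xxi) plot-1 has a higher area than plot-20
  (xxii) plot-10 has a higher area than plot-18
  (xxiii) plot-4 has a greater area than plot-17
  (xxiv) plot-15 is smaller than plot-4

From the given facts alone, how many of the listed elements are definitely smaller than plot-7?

7

From plot-7 the given relations immediately reach plot-3, plot-11, plot-17, plot-10.
From those, plot-9, plot-20, plot-18 — 7 in total.
Nothing else is reachable below plot-7; 7 in all.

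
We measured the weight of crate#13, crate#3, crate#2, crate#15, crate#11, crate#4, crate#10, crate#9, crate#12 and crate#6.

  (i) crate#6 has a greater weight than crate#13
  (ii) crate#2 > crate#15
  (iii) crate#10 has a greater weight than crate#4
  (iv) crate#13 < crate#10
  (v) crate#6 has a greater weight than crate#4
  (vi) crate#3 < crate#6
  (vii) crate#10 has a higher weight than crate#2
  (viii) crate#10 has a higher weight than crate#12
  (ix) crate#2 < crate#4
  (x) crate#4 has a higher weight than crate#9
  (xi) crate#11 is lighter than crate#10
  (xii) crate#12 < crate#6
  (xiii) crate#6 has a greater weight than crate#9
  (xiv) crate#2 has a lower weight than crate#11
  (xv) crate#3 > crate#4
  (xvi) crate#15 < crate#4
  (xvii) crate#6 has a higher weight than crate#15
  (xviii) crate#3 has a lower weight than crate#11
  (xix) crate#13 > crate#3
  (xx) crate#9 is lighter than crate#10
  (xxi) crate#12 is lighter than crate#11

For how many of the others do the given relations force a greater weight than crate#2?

The elements the relations force above crate#2 are crate#4, crate#3, crate#13, crate#11, crate#10, crate#6 — no chain reaches any other.
That is 6.

6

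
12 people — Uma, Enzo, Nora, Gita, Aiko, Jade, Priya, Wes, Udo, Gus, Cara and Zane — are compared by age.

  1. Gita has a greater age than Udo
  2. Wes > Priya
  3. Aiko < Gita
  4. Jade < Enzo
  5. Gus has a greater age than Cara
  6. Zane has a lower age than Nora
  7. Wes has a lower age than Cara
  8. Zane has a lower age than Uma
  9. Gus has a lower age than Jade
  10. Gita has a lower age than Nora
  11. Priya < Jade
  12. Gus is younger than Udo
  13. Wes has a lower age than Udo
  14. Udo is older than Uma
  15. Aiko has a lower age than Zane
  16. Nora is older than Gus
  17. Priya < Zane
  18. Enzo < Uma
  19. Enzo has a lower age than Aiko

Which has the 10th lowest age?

Chaining the given pairs: Priya < Wes < Cara < Gus < Jade < Enzo < Aiko < Zane < Uma < Udo < Gita < Nora.
Counting 10 from the smallest end gives Udo.

Udo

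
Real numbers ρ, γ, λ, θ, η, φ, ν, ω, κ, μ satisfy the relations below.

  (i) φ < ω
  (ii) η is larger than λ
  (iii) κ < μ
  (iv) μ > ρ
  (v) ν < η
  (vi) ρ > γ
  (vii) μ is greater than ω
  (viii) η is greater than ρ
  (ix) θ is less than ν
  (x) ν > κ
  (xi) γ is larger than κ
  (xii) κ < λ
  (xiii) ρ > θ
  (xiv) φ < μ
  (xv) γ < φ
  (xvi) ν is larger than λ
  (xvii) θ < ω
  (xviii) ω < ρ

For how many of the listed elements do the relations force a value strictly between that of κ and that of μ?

The relations place κ below μ. An element lies strictly between them when it is forced above κ and also forced below μ.
Above κ: {γ, λ, φ, ν, ω, ρ, η}. Below μ: {γ, θ, φ, ω, ρ}.
Intersection: {γ, φ, ω, ρ} — 4.

4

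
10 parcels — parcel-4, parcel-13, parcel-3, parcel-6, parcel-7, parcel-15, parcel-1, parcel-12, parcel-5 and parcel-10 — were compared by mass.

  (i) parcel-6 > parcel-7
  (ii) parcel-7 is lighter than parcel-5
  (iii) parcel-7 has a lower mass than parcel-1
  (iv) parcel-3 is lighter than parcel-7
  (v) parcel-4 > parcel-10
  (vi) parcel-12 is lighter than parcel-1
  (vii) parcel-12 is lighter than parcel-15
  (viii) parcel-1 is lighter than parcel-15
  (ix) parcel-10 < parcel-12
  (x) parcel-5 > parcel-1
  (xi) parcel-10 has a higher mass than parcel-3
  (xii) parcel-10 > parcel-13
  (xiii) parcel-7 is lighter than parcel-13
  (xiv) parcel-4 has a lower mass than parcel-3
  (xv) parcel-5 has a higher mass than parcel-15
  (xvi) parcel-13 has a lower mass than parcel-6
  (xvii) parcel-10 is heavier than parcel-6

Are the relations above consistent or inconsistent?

We have parcel-10 < parcel-4 stated directly, yet also parcel-4 < parcel-3 < parcel-7 < parcel-13 < parcel-6 < parcel-10 by chaining the others — so parcel-4 < parcel-10. Contradiction.

inconsistent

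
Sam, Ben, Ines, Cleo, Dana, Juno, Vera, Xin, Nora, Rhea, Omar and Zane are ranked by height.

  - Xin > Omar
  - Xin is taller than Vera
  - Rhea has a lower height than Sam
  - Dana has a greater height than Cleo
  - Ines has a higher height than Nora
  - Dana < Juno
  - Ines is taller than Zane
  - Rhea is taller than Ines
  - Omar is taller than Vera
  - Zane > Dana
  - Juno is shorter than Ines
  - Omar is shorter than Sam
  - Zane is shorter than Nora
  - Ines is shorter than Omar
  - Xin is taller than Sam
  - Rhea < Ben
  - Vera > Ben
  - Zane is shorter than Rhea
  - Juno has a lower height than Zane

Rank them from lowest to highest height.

Each adjacent pair is fixed by a given relation: Cleo < Dana; Dana < Juno; Juno < Zane; Zane < Nora; Nora < Ines; Ines < Rhea; Rhea < Ben; Ben < Vera; Vera < Omar; Omar < Sam; Sam < Xin. Chaining them end to end gives the full order.

Cleo < Dana < Juno < Zane < Nora < Ines < Rhea < Ben < Vera < Omar < Sam < Xin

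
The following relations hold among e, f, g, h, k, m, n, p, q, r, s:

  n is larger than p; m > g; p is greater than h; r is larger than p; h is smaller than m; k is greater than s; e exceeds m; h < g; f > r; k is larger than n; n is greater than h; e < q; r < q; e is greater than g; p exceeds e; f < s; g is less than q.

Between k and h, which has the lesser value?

Link the given pairs in sequence: h < g; g < m; m < e; e < p; p < r; r < f; f < s; s < k.
Chaining these gives h < g < m < e < p < r < f < s < k.
So h < k; h is the smaller of the two.

h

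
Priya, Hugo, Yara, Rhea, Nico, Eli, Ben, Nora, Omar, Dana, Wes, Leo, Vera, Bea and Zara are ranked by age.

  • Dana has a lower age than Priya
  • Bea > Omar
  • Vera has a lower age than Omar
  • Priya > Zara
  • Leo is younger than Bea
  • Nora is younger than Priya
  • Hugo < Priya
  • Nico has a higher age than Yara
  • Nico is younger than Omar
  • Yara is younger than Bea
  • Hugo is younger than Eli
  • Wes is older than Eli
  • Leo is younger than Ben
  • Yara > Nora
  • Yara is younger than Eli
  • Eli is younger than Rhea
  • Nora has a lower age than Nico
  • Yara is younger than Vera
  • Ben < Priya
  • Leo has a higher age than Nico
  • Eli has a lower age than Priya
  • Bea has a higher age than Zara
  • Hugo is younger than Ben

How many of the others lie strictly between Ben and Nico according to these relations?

1

Chaining upward from Nico reaches: Omar, Leo, Priya, Bea.
Chaining downward from Ben reaches: Nora, Hugo, Yara, Leo.
Strictly between Nico and Ben are those in both lists: Leo — 1 element.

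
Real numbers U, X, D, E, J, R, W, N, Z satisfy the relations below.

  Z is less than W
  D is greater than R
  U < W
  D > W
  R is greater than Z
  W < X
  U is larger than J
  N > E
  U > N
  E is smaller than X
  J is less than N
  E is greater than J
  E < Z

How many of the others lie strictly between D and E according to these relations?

The relations place E below D. An element lies strictly between them when it is forced above E and also forced below D.
Above E: {N, U, Z, W, R, X}. Below D: {J, N, U, Z, W, R}.
Intersection: {N, U, Z, W, R} — 5.

5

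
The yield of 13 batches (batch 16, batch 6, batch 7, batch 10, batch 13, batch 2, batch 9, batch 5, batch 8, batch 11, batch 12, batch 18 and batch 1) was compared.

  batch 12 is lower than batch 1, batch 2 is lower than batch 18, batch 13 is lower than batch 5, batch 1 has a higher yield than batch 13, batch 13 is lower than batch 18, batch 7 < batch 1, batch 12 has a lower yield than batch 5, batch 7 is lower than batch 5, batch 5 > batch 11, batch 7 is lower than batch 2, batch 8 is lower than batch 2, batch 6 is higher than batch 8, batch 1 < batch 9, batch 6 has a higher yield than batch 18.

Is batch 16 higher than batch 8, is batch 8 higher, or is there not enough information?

Following every chain through batch 8: above batch 8 we get batch 2, batch 18, batch 6.
batch 16 is not reached, and no chain runs the other way from batch 16 to batch 8.
So the given relations leave the order of batch 8 and batch 16 undetermined.

undetermined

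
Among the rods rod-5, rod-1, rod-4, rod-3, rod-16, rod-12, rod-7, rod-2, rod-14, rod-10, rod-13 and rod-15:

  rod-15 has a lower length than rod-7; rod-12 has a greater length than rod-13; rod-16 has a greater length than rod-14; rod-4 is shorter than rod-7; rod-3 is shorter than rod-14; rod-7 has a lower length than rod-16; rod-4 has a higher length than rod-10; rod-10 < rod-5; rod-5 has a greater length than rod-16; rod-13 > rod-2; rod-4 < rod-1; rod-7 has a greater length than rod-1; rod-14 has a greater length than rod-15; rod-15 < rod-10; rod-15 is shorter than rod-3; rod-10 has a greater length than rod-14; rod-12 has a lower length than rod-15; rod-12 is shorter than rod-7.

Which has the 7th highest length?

rod-14

Piecing the relations together gives one ordering: rod-2 < rod-13 < rod-12 < rod-15 < rod-3 < rod-14 < rod-10 < rod-4 < rod-1 < rod-7 < rod-16 < rod-5.
Counting 7 from the largest end gives rod-14.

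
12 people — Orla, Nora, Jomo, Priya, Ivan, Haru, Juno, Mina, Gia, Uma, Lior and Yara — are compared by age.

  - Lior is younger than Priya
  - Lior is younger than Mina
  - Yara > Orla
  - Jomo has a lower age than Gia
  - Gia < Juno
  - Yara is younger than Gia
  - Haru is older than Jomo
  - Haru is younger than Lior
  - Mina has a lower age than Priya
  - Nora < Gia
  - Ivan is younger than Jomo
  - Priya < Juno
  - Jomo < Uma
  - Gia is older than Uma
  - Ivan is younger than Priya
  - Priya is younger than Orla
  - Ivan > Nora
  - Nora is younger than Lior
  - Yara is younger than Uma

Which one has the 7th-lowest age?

Priya

Chaining the given pairs: Nora < Ivan < Jomo < Haru < Lior < Mina < Priya < Orla < Yara < Uma < Gia < Juno.
The 7th smallest is Priya.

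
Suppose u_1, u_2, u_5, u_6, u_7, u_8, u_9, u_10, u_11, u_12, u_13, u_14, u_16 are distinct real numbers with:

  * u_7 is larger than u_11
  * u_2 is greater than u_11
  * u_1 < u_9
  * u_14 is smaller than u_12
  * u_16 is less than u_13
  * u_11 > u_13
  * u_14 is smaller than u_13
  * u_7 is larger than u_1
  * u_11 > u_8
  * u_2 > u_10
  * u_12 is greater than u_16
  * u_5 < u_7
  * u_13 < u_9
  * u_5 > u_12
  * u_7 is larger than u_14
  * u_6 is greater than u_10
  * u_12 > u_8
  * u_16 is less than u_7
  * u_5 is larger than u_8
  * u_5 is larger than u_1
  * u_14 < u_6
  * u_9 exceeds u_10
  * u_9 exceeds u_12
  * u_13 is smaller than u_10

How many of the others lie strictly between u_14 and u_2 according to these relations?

3

The relations place u_14 below u_2. An element lies strictly between them when it is forced above u_14 and also forced below u_2.
Above u_14: {u_13, u_10, u_12, u_11, u_5, u_7, u_9, u_6}. Below u_2: {u_16, u_13, u_10, u_8, u_11}.
Intersection: {u_13, u_10, u_11} — 3.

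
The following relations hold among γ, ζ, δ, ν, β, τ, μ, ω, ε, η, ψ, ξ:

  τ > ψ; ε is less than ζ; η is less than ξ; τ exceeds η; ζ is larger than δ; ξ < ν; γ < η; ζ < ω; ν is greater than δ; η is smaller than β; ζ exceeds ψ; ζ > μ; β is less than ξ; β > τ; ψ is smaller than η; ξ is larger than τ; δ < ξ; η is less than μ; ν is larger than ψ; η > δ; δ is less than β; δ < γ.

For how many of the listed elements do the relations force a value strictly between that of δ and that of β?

Chaining upward from δ reaches: γ, η, μ, τ, ζ, ξ, ν, ω.
Chaining downward from β reaches: ψ, γ, η, τ.
Strictly between δ and β are those in both lists: γ, η, τ — 3 elements.

3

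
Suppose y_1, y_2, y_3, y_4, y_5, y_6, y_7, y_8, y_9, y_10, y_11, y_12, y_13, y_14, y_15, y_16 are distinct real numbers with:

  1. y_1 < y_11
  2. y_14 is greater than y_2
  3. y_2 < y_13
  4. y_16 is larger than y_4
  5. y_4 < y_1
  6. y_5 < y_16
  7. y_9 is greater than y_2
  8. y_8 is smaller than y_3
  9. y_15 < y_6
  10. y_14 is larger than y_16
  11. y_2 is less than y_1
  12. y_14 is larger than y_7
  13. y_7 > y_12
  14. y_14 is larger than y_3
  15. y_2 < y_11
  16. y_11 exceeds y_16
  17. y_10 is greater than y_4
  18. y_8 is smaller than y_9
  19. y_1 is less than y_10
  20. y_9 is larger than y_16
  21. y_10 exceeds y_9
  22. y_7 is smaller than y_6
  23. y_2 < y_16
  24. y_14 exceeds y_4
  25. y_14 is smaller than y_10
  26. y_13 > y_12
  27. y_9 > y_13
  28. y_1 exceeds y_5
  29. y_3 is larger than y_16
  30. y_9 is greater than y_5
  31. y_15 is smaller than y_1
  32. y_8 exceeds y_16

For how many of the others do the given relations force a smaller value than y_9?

7

The elements the relations force below y_9 are y_4, y_12, y_5, y_2, y_16, y_8, y_13 — no chain reaches any other.
That is 7.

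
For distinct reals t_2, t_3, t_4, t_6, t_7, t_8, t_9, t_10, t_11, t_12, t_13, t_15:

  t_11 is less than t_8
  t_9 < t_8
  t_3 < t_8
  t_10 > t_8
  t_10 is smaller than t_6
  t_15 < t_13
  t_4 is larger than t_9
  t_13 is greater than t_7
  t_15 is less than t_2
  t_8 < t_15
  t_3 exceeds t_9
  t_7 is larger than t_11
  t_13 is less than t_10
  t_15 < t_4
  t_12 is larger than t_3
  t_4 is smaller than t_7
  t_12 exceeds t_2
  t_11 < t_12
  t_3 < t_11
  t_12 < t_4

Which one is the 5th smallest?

t_15

Chaining the given pairs: t_9 < t_3 < t_11 < t_8 < t_15 < t_2 < t_12 < t_4 < t_7 < t_13 < t_10 < t_6.
Counting 5 from the smallest end gives t_15.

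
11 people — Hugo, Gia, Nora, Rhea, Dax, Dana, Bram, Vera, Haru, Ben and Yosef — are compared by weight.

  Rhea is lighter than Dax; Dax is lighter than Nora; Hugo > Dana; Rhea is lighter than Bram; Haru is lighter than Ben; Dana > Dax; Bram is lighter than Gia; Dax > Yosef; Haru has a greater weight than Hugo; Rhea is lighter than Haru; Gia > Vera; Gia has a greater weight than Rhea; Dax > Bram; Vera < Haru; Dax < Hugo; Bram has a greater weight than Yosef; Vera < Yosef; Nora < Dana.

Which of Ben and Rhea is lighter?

Chaining the given relations: Rhea < Bram < Dax < Nora < Dana < Hugo < Haru < Ben.
So Rhea < Ben; Rhea is the lighter of the two.

Rhea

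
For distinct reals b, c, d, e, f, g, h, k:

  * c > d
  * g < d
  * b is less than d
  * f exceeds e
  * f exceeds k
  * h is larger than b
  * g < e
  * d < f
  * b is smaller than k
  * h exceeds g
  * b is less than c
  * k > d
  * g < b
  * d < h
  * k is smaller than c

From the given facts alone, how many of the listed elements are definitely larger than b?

5

The elements the relations force above b are d, k, f, c, h — no chain reaches any other.
That is 5.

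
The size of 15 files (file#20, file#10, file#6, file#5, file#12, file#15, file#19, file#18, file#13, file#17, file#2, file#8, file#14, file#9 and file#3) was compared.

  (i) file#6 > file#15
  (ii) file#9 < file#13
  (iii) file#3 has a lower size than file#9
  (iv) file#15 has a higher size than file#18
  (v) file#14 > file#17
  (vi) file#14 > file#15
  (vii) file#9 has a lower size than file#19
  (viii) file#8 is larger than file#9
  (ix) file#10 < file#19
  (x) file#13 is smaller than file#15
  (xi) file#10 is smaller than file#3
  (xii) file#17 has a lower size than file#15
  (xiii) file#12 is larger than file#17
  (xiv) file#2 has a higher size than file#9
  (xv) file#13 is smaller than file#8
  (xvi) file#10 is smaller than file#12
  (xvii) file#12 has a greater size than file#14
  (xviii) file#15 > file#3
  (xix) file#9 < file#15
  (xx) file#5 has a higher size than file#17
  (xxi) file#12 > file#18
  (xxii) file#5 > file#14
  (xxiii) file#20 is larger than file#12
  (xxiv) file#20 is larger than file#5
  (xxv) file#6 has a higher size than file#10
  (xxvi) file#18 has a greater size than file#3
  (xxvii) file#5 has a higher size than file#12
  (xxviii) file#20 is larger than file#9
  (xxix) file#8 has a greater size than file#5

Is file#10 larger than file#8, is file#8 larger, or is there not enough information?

The relevant relations are file#10 < file#3; file#3 < file#9; file#9 < file#13; file#13 < file#15; file#15 < file#14; file#14 < file#12; file#12 < file#5; file#5 < file#8.
Chaining these gives file#10 < file#3 < file#9 < file#13 < file#15 < file#14 < file#12 < file#5 < file#8.
So file#8 is larger.

file#8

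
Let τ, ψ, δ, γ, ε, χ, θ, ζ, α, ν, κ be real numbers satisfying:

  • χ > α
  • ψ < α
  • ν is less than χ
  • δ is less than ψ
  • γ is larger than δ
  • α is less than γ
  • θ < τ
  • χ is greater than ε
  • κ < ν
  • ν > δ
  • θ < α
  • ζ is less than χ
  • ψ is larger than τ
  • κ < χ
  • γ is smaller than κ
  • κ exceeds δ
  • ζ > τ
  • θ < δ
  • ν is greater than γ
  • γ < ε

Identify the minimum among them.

θ

Chaining upward from θ: directly above it, δ, τ, α; then ψ, ζ, γ, κ, ν, χ; then ε.
That covers every other element, and nothing is given below θ, so θ is the minimum.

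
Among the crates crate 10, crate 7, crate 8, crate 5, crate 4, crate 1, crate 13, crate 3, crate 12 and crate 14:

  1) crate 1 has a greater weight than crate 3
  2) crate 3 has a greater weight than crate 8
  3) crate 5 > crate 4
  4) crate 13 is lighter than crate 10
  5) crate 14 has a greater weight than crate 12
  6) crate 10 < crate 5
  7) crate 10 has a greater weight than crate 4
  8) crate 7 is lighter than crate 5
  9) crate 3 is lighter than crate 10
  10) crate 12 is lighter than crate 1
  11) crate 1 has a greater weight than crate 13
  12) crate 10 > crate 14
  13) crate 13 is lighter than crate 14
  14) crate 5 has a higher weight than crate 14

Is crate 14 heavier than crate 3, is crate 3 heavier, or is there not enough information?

Following every chain through crate 14: above crate 14 we get crate 10, crate 5; below crate 14 we get crate 13, crate 12.
crate 3 is not reached, and no chain runs the other way from crate 3 to crate 14.
So the given relations leave the order of crate 14 and crate 3 undetermined.

undetermined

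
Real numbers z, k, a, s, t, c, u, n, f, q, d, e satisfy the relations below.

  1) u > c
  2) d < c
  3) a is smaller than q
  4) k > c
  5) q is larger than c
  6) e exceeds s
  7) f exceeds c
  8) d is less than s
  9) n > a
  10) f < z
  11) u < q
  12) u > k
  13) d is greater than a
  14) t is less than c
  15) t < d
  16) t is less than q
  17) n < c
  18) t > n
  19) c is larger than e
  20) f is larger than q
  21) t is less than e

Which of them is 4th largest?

u

Chaining the given pairs: a < n < t < d < s < e < c < k < u < q < f < z.
The 4th largest is u.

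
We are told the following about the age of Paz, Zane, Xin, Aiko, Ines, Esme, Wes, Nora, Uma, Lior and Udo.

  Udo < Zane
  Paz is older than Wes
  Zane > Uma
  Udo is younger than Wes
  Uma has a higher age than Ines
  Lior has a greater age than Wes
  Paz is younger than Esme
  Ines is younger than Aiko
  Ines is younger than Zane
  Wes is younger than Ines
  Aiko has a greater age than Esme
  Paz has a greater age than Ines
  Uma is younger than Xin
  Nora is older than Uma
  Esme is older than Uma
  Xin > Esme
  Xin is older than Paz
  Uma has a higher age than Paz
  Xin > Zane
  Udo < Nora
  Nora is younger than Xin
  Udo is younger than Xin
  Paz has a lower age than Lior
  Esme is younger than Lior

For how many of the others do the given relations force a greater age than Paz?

The elements the relations force above Paz are Uma, Esme, Lior, Zane, Nora, Aiko, Xin — no chain reaches any other.
That is 7.

7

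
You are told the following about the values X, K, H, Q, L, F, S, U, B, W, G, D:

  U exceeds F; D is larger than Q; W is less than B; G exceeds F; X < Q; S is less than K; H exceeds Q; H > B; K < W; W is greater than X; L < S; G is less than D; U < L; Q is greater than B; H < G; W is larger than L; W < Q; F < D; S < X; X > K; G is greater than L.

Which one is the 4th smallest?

S

Piecing the relations together gives one ordering: F < U < L < S < K < X < W < B < Q < H < G < D.
The 4th smallest is S.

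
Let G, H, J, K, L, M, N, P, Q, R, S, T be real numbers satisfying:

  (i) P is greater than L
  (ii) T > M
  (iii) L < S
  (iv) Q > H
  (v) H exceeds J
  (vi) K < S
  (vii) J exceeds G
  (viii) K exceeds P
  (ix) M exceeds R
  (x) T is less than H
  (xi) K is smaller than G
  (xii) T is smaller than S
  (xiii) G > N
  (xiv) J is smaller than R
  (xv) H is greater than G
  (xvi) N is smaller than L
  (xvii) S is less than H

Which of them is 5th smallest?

Piecing the relations together gives one ordering: N < L < P < K < G < J < R < M < T < S < H < Q.
The 5th smallest is G.

G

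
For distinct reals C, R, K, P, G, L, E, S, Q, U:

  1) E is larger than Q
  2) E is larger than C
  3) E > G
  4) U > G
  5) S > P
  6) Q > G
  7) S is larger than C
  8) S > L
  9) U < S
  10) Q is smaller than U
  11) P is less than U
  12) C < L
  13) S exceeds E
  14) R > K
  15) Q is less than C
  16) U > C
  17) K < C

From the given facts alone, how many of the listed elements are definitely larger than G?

6

Directly above G: Q, E, U.
One step further: C, S (5 so far).
One step further: L (6 so far).
No other element is forced above G by the given relations, so the count is 6.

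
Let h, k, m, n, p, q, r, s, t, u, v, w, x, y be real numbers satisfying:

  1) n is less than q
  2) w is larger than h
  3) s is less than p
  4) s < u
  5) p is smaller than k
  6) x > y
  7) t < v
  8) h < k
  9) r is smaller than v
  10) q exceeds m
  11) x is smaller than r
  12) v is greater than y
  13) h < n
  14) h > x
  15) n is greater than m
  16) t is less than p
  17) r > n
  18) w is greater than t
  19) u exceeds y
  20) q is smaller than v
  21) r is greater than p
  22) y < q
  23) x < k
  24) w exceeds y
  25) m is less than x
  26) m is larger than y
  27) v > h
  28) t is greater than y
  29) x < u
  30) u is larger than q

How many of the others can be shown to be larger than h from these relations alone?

7

The elements the relations force above h are n, k, q, r, w, u, v — no chain reaches any other.
That is 7.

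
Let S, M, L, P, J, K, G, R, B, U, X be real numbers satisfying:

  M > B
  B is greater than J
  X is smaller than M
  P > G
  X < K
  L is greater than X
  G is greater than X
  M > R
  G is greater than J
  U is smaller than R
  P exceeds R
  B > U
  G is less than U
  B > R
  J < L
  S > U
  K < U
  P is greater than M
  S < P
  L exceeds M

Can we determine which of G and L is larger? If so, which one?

G < U and U < R give G < R.
With R < B: G < U < R < B.
With B < M: G < U < R < B < M.
Then M < L extends the chain to L.
So L is larger.

L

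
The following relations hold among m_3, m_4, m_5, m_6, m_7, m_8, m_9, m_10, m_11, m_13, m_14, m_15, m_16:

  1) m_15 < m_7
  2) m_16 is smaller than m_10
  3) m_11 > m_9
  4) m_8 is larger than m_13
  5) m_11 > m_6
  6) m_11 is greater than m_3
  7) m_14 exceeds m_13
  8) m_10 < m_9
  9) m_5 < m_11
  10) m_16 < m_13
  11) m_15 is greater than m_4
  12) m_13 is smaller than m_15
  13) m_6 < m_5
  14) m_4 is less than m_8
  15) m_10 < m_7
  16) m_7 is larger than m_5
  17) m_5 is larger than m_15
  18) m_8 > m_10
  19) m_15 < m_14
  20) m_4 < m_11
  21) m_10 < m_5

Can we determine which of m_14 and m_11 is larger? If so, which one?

Following every chain through m_14: below m_14 we get m_4, m_16, m_13, m_15.
m_11 is not reached, and no chain runs the other way from m_11 to m_14.
So the given relations leave the order of m_14 and m_11 undetermined.

undetermined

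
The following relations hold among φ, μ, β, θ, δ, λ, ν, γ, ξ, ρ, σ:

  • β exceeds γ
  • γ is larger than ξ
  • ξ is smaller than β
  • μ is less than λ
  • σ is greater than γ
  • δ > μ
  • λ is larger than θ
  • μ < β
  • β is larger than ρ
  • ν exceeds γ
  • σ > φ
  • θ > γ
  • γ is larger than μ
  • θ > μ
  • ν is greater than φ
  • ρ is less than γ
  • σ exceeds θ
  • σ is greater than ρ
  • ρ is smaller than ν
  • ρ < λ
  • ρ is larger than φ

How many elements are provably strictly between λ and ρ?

2

The relations place ρ below λ. An element lies strictly between them when it is forced above ρ and also forced below λ.
Above ρ: {γ, β, θ, σ, ν}. Below λ: {μ, φ, ξ, γ, θ}.
Intersection: {γ, θ} — 2.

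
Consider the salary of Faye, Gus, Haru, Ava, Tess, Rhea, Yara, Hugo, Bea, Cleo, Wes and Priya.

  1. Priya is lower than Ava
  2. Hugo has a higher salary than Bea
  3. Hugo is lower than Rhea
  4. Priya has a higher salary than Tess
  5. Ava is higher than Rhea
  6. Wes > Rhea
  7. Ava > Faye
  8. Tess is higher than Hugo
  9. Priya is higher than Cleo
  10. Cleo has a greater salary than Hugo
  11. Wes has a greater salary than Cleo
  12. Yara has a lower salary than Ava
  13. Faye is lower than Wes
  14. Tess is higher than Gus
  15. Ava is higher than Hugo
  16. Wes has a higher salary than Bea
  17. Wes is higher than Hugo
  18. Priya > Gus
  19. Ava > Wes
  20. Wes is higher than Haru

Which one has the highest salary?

Ava

Gus is not greatest since Gus < Tess; Bea is not greatest since Bea < Wes; Yara is not greatest since Yara < Ava; Faye is not greatest since Faye < Wes; Hugo is not greatest since Hugo < Wes; Cleo is not greatest since Cleo < Priya; Rhea is not greatest since Rhea < Ava; Tess is not greatest since Tess < Priya; Haru is not greatest since Haru < Wes; Wes is not greatest since Wes < Ava; Priya is not greatest since Priya < Ava.
Only Ava has nothing above it, so Ava is the highest salary.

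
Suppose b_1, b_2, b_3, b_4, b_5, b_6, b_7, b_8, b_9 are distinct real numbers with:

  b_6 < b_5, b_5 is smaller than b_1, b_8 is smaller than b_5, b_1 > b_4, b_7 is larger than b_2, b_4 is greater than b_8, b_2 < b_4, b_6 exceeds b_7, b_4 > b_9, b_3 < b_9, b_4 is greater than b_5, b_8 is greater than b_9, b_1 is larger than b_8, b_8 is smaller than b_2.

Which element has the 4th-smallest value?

b_2

Piecing the relations together gives one ordering: b_3 < b_9 < b_8 < b_2 < b_7 < b_6 < b_5 < b_4 < b_1.
Counting 4 from the smallest end gives b_2.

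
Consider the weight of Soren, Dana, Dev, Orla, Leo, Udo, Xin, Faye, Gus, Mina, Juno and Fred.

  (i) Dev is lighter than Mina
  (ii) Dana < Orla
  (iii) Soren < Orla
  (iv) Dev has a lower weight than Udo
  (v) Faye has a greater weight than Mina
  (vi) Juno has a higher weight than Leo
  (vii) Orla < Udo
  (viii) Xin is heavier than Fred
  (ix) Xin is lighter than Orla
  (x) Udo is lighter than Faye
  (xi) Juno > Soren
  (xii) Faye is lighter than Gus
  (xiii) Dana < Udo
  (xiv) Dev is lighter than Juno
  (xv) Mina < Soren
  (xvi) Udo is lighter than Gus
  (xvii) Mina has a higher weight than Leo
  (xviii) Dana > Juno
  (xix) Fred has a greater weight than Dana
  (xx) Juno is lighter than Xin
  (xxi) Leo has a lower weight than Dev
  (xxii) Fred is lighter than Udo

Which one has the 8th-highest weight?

The consecutive relations fix a unique order: Leo < Dev < Mina < Soren < Juno < Dana < Fred < Xin < Orla < Udo < Faye < Gus.
The 8th largest is Juno.

Juno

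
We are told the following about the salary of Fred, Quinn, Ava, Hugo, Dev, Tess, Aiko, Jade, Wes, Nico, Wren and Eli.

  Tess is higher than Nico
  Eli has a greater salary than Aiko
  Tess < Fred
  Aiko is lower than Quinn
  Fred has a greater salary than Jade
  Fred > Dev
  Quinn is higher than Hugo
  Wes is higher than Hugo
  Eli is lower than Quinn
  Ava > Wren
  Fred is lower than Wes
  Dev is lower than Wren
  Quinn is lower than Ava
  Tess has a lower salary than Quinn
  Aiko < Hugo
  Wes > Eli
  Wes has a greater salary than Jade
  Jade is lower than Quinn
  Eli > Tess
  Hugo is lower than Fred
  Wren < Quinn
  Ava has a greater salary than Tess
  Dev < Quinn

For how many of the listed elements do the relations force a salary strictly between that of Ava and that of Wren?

1

Chaining upward from Wren reaches: Quinn.
Chaining downward from Ava reaches: Jade, Nico, Aiko, Dev, Tess, Hugo, Eli, Quinn.
Strictly between Wren and Ava are those in both lists: Quinn — 1 element.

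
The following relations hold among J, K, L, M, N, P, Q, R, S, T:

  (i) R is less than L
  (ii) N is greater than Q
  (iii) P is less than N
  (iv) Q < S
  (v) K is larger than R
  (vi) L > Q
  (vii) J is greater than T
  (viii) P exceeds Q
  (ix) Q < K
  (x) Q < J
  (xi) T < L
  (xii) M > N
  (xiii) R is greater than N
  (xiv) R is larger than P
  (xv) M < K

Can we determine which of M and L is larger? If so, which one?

Following every chain through M: above M we get K; below M we get Q, P, N.
L is not reached, and no chain runs the other way from L to M.
So the given relations leave the order of M and L undetermined.

undetermined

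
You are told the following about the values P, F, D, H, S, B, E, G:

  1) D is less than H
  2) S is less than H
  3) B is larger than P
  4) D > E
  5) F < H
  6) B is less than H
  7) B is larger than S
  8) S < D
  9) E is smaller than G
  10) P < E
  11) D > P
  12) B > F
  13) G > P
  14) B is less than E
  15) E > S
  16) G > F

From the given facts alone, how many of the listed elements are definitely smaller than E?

4

Directly below E: S, P, B.
One step further: F (4 so far).
No other element is forced below E by the given relations, so the count is 4.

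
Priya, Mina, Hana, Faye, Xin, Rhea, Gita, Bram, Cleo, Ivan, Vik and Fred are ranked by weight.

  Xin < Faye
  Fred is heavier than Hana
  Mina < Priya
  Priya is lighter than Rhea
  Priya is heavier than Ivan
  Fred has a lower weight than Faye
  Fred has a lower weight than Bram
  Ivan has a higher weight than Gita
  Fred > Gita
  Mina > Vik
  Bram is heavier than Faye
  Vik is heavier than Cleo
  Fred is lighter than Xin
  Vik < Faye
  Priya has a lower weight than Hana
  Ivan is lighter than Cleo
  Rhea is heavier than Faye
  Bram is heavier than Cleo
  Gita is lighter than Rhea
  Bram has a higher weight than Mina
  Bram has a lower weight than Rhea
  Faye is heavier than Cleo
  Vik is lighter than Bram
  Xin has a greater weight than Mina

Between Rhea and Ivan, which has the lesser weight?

Ivan < Cleo and Cleo < Vik give Ivan < Vik.
With Vik < Mina: Ivan < Cleo < Vik < Mina.
With Mina < Priya: Ivan < Cleo < Vik < Mina < Priya.
Then Priya < Hana extends the chain to Hana.
With Hana < Fred: Ivan < Cleo < Vik < Mina < Priya < Hana < Fred.
With Fred < Xin: Ivan < Cleo < Vik < Mina < Priya < Hana < Fred < Xin.
Then Xin < Faye extends the chain to Faye.
With Faye < Bram: Ivan < Cleo < Vik < Mina < Priya < Hana < Fred < Xin < Faye < Bram.
With Bram < Rhea: Ivan < Cleo < Vik < Mina < Priya < Hana < Fred < Xin < Faye < Bram < Rhea.
So Ivan < Rhea; Ivan is the lighter of the two.

Ivan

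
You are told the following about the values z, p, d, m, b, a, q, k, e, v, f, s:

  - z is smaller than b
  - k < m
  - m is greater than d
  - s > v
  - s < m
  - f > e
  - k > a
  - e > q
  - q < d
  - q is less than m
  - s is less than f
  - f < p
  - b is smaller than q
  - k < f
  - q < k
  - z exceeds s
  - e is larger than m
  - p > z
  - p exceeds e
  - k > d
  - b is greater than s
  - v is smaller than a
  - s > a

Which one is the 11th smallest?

Piecing the relations together gives one ordering: v < a < s < z < b < q < d < k < m < e < f < p.
Counting 11 from the smallest end gives f.

f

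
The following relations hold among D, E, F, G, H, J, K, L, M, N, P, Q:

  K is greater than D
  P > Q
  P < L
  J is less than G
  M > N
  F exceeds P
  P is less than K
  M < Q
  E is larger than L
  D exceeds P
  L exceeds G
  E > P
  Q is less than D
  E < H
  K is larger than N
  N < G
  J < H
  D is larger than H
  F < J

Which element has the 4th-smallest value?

Piecing the relations together gives one ordering: N < M < Q < P < F < J < G < L < E < H < D < K.
The 4th smallest is P.

P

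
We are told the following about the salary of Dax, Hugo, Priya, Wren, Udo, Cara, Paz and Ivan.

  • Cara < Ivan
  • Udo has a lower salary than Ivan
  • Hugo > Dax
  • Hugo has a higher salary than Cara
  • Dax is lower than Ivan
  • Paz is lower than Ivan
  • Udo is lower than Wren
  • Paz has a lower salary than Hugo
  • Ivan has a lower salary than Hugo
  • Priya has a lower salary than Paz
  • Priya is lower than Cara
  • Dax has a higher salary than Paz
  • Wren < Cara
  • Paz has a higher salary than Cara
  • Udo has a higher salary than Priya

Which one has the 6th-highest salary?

Wren

The consecutive relations fix a unique order: Priya < Udo < Wren < Cara < Paz < Dax < Ivan < Hugo.
Counting 6 from the largest end gives Wren.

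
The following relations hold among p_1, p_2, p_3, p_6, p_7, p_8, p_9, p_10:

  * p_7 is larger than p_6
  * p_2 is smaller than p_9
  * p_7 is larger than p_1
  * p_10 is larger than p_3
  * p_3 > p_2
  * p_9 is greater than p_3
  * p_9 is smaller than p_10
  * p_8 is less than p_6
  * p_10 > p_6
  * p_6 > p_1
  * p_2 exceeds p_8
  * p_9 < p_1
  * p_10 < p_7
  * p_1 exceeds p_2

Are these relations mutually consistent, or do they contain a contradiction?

consistent

The single ordering p_8 < p_2 < p_3 < p_9 < p_1 < p_6 < p_10 < p_7 satisfies every listed relation, so no contradiction arises.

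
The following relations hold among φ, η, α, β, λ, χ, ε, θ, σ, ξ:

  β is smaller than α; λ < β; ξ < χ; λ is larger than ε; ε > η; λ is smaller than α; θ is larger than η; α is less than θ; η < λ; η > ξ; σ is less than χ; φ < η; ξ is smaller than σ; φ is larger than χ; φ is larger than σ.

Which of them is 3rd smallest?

χ

Chaining the given pairs: ξ < σ < χ < φ < η < ε < λ < β < α < θ.
The 3rd smallest is χ.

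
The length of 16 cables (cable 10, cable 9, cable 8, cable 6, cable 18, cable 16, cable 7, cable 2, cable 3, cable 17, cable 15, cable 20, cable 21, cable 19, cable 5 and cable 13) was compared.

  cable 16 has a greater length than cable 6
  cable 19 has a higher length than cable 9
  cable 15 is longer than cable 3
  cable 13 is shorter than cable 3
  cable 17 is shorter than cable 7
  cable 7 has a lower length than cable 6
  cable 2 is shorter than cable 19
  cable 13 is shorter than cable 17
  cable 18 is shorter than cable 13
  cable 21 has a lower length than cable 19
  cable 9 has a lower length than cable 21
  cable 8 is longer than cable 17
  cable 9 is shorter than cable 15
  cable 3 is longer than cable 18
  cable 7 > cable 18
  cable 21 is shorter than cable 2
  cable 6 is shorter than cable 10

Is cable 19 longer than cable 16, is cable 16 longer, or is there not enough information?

Following every chain through cable 19: below cable 19 we get cable 9, cable 21, cable 2.
cable 16 is not reached, and no chain runs the other way from cable 16 to cable 19.
So the given relations leave the order of cable 19 and cable 16 undetermined.

undetermined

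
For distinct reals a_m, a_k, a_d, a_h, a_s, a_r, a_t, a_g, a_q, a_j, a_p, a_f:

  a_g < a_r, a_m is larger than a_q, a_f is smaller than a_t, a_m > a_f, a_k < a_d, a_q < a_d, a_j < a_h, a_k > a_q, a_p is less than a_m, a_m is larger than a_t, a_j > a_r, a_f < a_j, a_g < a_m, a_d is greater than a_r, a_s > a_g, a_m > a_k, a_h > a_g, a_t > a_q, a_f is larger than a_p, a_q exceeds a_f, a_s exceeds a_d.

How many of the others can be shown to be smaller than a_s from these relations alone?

From a_s the given relations immediately reach a_g, a_d.
From those, a_r, a_q, a_k — 5 in total.
From those, a_f — 6 in total.
From those, a_p — 7 in total.
Nothing else is reachable below a_s; 7 in all.

7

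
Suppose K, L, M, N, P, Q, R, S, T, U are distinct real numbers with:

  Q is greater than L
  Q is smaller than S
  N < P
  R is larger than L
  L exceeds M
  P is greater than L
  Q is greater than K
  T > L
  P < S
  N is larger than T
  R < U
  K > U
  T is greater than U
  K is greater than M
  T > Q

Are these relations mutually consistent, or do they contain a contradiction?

Every relation is compatible with M < L < R < U < K < Q < T < N < P < S; the set is consistent.

consistent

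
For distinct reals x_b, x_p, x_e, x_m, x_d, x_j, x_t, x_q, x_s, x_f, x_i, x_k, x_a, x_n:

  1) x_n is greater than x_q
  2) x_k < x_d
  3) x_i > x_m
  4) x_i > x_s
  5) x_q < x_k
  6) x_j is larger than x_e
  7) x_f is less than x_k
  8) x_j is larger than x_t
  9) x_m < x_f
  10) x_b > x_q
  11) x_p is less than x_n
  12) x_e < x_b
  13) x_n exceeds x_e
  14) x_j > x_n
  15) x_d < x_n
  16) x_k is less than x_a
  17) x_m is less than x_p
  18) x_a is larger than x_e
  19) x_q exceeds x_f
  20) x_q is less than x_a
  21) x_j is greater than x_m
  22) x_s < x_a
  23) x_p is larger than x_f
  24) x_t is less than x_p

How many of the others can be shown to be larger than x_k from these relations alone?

The elements the relations force above x_k are x_d, x_n, x_a, x_j — no chain reaches any other.
That is 4.

4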